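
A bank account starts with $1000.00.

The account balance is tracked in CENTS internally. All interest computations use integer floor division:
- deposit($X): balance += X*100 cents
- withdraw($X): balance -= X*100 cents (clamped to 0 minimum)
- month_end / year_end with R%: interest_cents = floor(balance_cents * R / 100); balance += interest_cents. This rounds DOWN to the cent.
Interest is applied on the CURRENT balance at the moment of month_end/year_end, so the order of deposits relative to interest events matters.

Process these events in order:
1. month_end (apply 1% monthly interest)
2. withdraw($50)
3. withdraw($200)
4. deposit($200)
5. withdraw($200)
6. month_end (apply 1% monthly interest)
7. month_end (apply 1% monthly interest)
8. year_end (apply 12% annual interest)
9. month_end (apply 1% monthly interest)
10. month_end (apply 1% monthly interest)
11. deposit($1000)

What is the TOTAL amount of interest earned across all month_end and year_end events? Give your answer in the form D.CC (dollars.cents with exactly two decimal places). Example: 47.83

After 1 (month_end (apply 1% monthly interest)): balance=$1010.00 total_interest=$10.00
After 2 (withdraw($50)): balance=$960.00 total_interest=$10.00
After 3 (withdraw($200)): balance=$760.00 total_interest=$10.00
After 4 (deposit($200)): balance=$960.00 total_interest=$10.00
After 5 (withdraw($200)): balance=$760.00 total_interest=$10.00
After 6 (month_end (apply 1% monthly interest)): balance=$767.60 total_interest=$17.60
After 7 (month_end (apply 1% monthly interest)): balance=$775.27 total_interest=$25.27
After 8 (year_end (apply 12% annual interest)): balance=$868.30 total_interest=$118.30
After 9 (month_end (apply 1% monthly interest)): balance=$876.98 total_interest=$126.98
After 10 (month_end (apply 1% monthly interest)): balance=$885.74 total_interest=$135.74
After 11 (deposit($1000)): balance=$1885.74 total_interest=$135.74

Answer: 135.74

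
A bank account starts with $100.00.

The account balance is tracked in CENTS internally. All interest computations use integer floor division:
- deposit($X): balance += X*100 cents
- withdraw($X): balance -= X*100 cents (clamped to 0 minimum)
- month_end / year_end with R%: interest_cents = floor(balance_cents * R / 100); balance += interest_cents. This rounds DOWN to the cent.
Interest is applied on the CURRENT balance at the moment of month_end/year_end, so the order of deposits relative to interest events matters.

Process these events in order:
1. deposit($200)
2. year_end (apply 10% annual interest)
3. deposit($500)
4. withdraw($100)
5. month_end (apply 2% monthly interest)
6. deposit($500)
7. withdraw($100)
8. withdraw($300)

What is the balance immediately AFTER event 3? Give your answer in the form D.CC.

After 1 (deposit($200)): balance=$300.00 total_interest=$0.00
After 2 (year_end (apply 10% annual interest)): balance=$330.00 total_interest=$30.00
After 3 (deposit($500)): balance=$830.00 total_interest=$30.00

Answer: 830.00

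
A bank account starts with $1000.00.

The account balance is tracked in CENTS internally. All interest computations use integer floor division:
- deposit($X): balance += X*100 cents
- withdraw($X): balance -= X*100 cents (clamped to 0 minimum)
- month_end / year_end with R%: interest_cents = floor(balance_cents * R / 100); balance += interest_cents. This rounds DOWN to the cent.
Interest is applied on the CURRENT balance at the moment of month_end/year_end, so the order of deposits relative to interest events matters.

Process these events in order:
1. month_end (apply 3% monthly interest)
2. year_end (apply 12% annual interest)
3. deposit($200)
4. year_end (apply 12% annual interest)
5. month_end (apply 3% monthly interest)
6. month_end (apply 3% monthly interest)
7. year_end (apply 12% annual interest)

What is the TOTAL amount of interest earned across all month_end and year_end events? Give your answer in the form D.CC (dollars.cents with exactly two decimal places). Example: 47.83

After 1 (month_end (apply 3% monthly interest)): balance=$1030.00 total_interest=$30.00
After 2 (year_end (apply 12% annual interest)): balance=$1153.60 total_interest=$153.60
After 3 (deposit($200)): balance=$1353.60 total_interest=$153.60
After 4 (year_end (apply 12% annual interest)): balance=$1516.03 total_interest=$316.03
After 5 (month_end (apply 3% monthly interest)): balance=$1561.51 total_interest=$361.51
After 6 (month_end (apply 3% monthly interest)): balance=$1608.35 total_interest=$408.35
After 7 (year_end (apply 12% annual interest)): balance=$1801.35 total_interest=$601.35

Answer: 601.35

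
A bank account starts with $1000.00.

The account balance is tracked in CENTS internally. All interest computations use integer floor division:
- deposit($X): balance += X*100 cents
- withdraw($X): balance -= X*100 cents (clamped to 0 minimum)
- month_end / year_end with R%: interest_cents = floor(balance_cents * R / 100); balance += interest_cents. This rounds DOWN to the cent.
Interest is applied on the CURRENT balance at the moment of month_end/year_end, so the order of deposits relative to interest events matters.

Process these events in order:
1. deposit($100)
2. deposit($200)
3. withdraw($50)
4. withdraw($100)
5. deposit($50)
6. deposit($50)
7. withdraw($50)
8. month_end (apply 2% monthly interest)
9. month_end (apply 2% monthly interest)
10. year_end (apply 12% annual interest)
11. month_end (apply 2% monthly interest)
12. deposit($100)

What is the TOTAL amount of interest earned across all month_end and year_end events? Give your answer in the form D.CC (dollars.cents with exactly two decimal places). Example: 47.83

After 1 (deposit($100)): balance=$1100.00 total_interest=$0.00
After 2 (deposit($200)): balance=$1300.00 total_interest=$0.00
After 3 (withdraw($50)): balance=$1250.00 total_interest=$0.00
After 4 (withdraw($100)): balance=$1150.00 total_interest=$0.00
After 5 (deposit($50)): balance=$1200.00 total_interest=$0.00
After 6 (deposit($50)): balance=$1250.00 total_interest=$0.00
After 7 (withdraw($50)): balance=$1200.00 total_interest=$0.00
After 8 (month_end (apply 2% monthly interest)): balance=$1224.00 total_interest=$24.00
After 9 (month_end (apply 2% monthly interest)): balance=$1248.48 total_interest=$48.48
After 10 (year_end (apply 12% annual interest)): balance=$1398.29 total_interest=$198.29
After 11 (month_end (apply 2% monthly interest)): balance=$1426.25 total_interest=$226.25
After 12 (deposit($100)): balance=$1526.25 total_interest=$226.25

Answer: 226.25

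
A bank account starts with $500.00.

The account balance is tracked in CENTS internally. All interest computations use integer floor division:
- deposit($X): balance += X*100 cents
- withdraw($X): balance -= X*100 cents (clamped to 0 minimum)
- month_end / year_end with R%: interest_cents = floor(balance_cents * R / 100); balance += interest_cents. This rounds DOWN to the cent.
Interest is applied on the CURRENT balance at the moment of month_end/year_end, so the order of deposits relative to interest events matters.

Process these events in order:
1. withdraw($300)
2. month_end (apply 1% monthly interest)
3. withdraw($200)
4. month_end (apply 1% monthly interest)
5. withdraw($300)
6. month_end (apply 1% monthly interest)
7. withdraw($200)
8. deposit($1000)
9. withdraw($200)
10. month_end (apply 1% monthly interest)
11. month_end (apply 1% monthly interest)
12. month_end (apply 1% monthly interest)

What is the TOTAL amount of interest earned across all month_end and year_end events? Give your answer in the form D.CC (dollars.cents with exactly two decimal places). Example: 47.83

Answer: 26.26

Derivation:
After 1 (withdraw($300)): balance=$200.00 total_interest=$0.00
After 2 (month_end (apply 1% monthly interest)): balance=$202.00 total_interest=$2.00
After 3 (withdraw($200)): balance=$2.00 total_interest=$2.00
After 4 (month_end (apply 1% monthly interest)): balance=$2.02 total_interest=$2.02
After 5 (withdraw($300)): balance=$0.00 total_interest=$2.02
After 6 (month_end (apply 1% monthly interest)): balance=$0.00 total_interest=$2.02
After 7 (withdraw($200)): balance=$0.00 total_interest=$2.02
After 8 (deposit($1000)): balance=$1000.00 total_interest=$2.02
After 9 (withdraw($200)): balance=$800.00 total_interest=$2.02
After 10 (month_end (apply 1% monthly interest)): balance=$808.00 total_interest=$10.02
After 11 (month_end (apply 1% monthly interest)): balance=$816.08 total_interest=$18.10
After 12 (month_end (apply 1% monthly interest)): balance=$824.24 total_interest=$26.26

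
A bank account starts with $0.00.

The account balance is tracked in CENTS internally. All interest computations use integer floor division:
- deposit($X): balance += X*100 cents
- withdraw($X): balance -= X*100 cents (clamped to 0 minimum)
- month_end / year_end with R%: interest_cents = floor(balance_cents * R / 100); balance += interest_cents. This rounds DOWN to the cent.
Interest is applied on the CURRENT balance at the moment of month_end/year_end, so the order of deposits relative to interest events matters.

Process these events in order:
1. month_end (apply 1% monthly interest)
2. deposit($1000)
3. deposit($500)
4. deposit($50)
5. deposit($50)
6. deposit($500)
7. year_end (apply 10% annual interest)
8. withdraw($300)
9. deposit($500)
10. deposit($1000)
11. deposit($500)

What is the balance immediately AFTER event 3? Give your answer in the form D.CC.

After 1 (month_end (apply 1% monthly interest)): balance=$0.00 total_interest=$0.00
After 2 (deposit($1000)): balance=$1000.00 total_interest=$0.00
After 3 (deposit($500)): balance=$1500.00 total_interest=$0.00

Answer: 1500.00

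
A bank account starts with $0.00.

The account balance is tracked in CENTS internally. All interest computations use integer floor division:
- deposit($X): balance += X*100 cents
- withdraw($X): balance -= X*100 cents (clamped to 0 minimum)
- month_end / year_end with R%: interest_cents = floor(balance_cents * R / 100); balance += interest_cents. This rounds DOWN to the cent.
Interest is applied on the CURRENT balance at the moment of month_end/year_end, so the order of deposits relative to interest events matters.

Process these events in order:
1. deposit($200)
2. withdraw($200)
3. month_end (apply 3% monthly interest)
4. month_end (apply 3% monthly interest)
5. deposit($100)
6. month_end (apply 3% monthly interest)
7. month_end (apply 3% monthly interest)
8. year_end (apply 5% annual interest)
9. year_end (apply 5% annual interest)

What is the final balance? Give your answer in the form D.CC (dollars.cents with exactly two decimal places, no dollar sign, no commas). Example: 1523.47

Answer: 116.95

Derivation:
After 1 (deposit($200)): balance=$200.00 total_interest=$0.00
After 2 (withdraw($200)): balance=$0.00 total_interest=$0.00
After 3 (month_end (apply 3% monthly interest)): balance=$0.00 total_interest=$0.00
After 4 (month_end (apply 3% monthly interest)): balance=$0.00 total_interest=$0.00
After 5 (deposit($100)): balance=$100.00 total_interest=$0.00
After 6 (month_end (apply 3% monthly interest)): balance=$103.00 total_interest=$3.00
After 7 (month_end (apply 3% monthly interest)): balance=$106.09 total_interest=$6.09
After 8 (year_end (apply 5% annual interest)): balance=$111.39 total_interest=$11.39
After 9 (year_end (apply 5% annual interest)): balance=$116.95 total_interest=$16.95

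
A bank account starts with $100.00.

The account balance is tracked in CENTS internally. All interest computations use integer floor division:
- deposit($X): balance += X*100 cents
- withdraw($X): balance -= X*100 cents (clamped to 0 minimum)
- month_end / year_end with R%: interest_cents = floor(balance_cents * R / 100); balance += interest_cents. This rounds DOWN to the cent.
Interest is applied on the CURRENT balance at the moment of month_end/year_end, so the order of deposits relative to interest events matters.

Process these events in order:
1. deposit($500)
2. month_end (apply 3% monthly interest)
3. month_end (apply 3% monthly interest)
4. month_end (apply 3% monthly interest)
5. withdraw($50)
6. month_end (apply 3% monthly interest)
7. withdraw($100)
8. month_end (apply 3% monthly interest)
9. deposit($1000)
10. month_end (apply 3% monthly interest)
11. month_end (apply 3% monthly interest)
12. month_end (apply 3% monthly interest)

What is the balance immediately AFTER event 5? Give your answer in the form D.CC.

Answer: 605.63

Derivation:
After 1 (deposit($500)): balance=$600.00 total_interest=$0.00
After 2 (month_end (apply 3% monthly interest)): balance=$618.00 total_interest=$18.00
After 3 (month_end (apply 3% monthly interest)): balance=$636.54 total_interest=$36.54
After 4 (month_end (apply 3% monthly interest)): balance=$655.63 total_interest=$55.63
After 5 (withdraw($50)): balance=$605.63 total_interest=$55.63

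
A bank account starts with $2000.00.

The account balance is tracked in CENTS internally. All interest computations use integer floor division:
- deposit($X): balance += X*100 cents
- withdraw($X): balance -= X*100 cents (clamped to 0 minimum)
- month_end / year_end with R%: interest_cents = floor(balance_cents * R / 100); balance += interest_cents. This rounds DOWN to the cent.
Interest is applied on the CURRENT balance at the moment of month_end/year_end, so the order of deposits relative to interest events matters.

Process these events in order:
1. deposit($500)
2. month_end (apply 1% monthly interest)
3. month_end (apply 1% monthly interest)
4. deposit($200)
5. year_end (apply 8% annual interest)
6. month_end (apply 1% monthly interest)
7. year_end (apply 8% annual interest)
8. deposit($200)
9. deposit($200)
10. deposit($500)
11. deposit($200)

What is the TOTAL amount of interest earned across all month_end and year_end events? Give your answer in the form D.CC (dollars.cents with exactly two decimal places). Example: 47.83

After 1 (deposit($500)): balance=$2500.00 total_interest=$0.00
After 2 (month_end (apply 1% monthly interest)): balance=$2525.00 total_interest=$25.00
After 3 (month_end (apply 1% monthly interest)): balance=$2550.25 total_interest=$50.25
After 4 (deposit($200)): balance=$2750.25 total_interest=$50.25
After 5 (year_end (apply 8% annual interest)): balance=$2970.27 total_interest=$270.27
After 6 (month_end (apply 1% monthly interest)): balance=$2999.97 total_interest=$299.97
After 7 (year_end (apply 8% annual interest)): balance=$3239.96 total_interest=$539.96
After 8 (deposit($200)): balance=$3439.96 total_interest=$539.96
After 9 (deposit($200)): balance=$3639.96 total_interest=$539.96
After 10 (deposit($500)): balance=$4139.96 total_interest=$539.96
After 11 (deposit($200)): balance=$4339.96 total_interest=$539.96

Answer: 539.96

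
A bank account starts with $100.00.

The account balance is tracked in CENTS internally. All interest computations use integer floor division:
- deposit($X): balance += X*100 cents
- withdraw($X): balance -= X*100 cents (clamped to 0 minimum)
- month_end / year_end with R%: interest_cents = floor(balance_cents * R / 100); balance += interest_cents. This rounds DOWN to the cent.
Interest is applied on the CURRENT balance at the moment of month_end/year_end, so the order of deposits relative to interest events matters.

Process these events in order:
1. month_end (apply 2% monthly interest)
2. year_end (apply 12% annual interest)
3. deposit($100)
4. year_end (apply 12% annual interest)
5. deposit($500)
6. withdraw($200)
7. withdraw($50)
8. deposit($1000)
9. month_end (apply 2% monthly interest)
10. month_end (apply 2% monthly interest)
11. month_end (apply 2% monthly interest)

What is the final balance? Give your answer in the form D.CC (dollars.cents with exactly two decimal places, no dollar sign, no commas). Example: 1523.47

Answer: 1581.12

Derivation:
After 1 (month_end (apply 2% monthly interest)): balance=$102.00 total_interest=$2.00
After 2 (year_end (apply 12% annual interest)): balance=$114.24 total_interest=$14.24
After 3 (deposit($100)): balance=$214.24 total_interest=$14.24
After 4 (year_end (apply 12% annual interest)): balance=$239.94 total_interest=$39.94
After 5 (deposit($500)): balance=$739.94 total_interest=$39.94
After 6 (withdraw($200)): balance=$539.94 total_interest=$39.94
After 7 (withdraw($50)): balance=$489.94 total_interest=$39.94
After 8 (deposit($1000)): balance=$1489.94 total_interest=$39.94
After 9 (month_end (apply 2% monthly interest)): balance=$1519.73 total_interest=$69.73
After 10 (month_end (apply 2% monthly interest)): balance=$1550.12 total_interest=$100.12
After 11 (month_end (apply 2% monthly interest)): balance=$1581.12 total_interest=$131.12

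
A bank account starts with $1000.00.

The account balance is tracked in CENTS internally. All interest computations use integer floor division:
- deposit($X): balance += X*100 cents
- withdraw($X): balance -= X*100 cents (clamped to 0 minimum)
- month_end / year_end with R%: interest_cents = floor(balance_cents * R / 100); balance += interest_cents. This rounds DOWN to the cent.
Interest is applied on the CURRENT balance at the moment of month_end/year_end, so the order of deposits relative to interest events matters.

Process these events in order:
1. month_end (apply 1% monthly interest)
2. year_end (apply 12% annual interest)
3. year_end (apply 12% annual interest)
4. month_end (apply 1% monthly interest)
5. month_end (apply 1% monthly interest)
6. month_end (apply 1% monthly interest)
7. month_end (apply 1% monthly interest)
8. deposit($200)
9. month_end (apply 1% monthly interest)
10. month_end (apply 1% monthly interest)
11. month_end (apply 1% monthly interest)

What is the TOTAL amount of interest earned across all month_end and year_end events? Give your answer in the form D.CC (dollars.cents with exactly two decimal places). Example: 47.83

After 1 (month_end (apply 1% monthly interest)): balance=$1010.00 total_interest=$10.00
After 2 (year_end (apply 12% annual interest)): balance=$1131.20 total_interest=$131.20
After 3 (year_end (apply 12% annual interest)): balance=$1266.94 total_interest=$266.94
After 4 (month_end (apply 1% monthly interest)): balance=$1279.60 total_interest=$279.60
After 5 (month_end (apply 1% monthly interest)): balance=$1292.39 total_interest=$292.39
After 6 (month_end (apply 1% monthly interest)): balance=$1305.31 total_interest=$305.31
After 7 (month_end (apply 1% monthly interest)): balance=$1318.36 total_interest=$318.36
After 8 (deposit($200)): balance=$1518.36 total_interest=$318.36
After 9 (month_end (apply 1% monthly interest)): balance=$1533.54 total_interest=$333.54
After 10 (month_end (apply 1% monthly interest)): balance=$1548.87 total_interest=$348.87
After 11 (month_end (apply 1% monthly interest)): balance=$1564.35 total_interest=$364.35

Answer: 364.35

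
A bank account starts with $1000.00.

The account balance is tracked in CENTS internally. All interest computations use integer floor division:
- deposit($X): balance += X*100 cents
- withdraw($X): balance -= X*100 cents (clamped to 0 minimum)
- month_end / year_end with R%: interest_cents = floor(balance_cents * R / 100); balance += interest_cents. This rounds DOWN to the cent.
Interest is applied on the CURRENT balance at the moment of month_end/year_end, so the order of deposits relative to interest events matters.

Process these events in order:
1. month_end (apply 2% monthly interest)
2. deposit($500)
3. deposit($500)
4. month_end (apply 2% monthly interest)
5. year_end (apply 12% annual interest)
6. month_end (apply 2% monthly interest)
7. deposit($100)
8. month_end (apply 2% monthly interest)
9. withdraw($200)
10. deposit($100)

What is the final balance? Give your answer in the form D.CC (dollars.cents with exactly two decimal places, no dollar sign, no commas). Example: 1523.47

After 1 (month_end (apply 2% monthly interest)): balance=$1020.00 total_interest=$20.00
After 2 (deposit($500)): balance=$1520.00 total_interest=$20.00
After 3 (deposit($500)): balance=$2020.00 total_interest=$20.00
After 4 (month_end (apply 2% monthly interest)): balance=$2060.40 total_interest=$60.40
After 5 (year_end (apply 12% annual interest)): balance=$2307.64 total_interest=$307.64
After 6 (month_end (apply 2% monthly interest)): balance=$2353.79 total_interest=$353.79
After 7 (deposit($100)): balance=$2453.79 total_interest=$353.79
After 8 (month_end (apply 2% monthly interest)): balance=$2502.86 total_interest=$402.86
After 9 (withdraw($200)): balance=$2302.86 total_interest=$402.86
After 10 (deposit($100)): balance=$2402.86 total_interest=$402.86

Answer: 2402.86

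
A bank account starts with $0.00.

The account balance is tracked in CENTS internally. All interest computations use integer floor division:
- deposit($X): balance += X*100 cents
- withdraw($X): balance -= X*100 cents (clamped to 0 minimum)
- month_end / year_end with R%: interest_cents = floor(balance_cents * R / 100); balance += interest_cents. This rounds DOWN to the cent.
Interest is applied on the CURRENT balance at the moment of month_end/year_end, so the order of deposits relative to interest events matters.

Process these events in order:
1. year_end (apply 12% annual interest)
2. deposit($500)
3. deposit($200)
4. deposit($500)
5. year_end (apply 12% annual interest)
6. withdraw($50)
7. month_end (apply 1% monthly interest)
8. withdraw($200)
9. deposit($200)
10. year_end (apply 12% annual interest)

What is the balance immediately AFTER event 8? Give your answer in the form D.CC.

After 1 (year_end (apply 12% annual interest)): balance=$0.00 total_interest=$0.00
After 2 (deposit($500)): balance=$500.00 total_interest=$0.00
After 3 (deposit($200)): balance=$700.00 total_interest=$0.00
After 4 (deposit($500)): balance=$1200.00 total_interest=$0.00
After 5 (year_end (apply 12% annual interest)): balance=$1344.00 total_interest=$144.00
After 6 (withdraw($50)): balance=$1294.00 total_interest=$144.00
After 7 (month_end (apply 1% monthly interest)): balance=$1306.94 total_interest=$156.94
After 8 (withdraw($200)): balance=$1106.94 total_interest=$156.94

Answer: 1106.94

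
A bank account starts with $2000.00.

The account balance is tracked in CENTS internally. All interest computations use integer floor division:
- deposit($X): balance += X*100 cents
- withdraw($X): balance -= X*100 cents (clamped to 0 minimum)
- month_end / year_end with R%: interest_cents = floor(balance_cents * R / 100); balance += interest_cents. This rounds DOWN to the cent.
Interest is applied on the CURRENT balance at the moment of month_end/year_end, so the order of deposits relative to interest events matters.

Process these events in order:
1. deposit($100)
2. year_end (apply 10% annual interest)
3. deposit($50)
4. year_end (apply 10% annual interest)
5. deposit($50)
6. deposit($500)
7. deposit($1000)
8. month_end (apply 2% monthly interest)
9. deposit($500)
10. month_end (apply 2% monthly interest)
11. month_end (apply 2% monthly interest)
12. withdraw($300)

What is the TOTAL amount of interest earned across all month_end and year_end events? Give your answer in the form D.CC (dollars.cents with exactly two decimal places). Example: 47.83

After 1 (deposit($100)): balance=$2100.00 total_interest=$0.00
After 2 (year_end (apply 10% annual interest)): balance=$2310.00 total_interest=$210.00
After 3 (deposit($50)): balance=$2360.00 total_interest=$210.00
After 4 (year_end (apply 10% annual interest)): balance=$2596.00 total_interest=$446.00
After 5 (deposit($50)): balance=$2646.00 total_interest=$446.00
After 6 (deposit($500)): balance=$3146.00 total_interest=$446.00
After 7 (deposit($1000)): balance=$4146.00 total_interest=$446.00
After 8 (month_end (apply 2% monthly interest)): balance=$4228.92 total_interest=$528.92
After 9 (deposit($500)): balance=$4728.92 total_interest=$528.92
After 10 (month_end (apply 2% monthly interest)): balance=$4823.49 total_interest=$623.49
After 11 (month_end (apply 2% monthly interest)): balance=$4919.95 total_interest=$719.95
After 12 (withdraw($300)): balance=$4619.95 total_interest=$719.95

Answer: 719.95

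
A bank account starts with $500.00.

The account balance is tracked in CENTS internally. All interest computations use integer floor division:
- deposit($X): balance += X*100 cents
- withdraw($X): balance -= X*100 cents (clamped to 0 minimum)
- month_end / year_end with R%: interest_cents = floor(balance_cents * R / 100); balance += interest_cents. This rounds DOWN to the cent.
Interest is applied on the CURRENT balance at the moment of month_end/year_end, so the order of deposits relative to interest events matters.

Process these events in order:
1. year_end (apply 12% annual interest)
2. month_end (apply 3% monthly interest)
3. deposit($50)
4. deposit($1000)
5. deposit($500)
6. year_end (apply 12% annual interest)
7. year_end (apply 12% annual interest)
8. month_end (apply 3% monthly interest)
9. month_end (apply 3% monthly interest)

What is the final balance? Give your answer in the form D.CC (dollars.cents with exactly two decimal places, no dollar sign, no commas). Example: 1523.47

After 1 (year_end (apply 12% annual interest)): balance=$560.00 total_interest=$60.00
After 2 (month_end (apply 3% monthly interest)): balance=$576.80 total_interest=$76.80
After 3 (deposit($50)): balance=$626.80 total_interest=$76.80
After 4 (deposit($1000)): balance=$1626.80 total_interest=$76.80
After 5 (deposit($500)): balance=$2126.80 total_interest=$76.80
After 6 (year_end (apply 12% annual interest)): balance=$2382.01 total_interest=$332.01
After 7 (year_end (apply 12% annual interest)): balance=$2667.85 total_interest=$617.85
After 8 (month_end (apply 3% monthly interest)): balance=$2747.88 total_interest=$697.88
After 9 (month_end (apply 3% monthly interest)): balance=$2830.31 total_interest=$780.31

Answer: 2830.31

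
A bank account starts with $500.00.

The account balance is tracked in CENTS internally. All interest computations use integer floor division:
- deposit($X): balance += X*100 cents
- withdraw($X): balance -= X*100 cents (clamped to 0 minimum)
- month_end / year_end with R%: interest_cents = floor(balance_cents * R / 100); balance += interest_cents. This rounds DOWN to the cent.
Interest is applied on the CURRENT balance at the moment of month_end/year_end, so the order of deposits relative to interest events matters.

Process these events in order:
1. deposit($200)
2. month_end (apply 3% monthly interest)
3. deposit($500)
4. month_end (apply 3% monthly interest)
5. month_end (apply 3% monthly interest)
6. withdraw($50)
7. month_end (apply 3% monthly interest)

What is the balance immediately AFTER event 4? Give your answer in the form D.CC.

Answer: 1257.63

Derivation:
After 1 (deposit($200)): balance=$700.00 total_interest=$0.00
After 2 (month_end (apply 3% monthly interest)): balance=$721.00 total_interest=$21.00
After 3 (deposit($500)): balance=$1221.00 total_interest=$21.00
After 4 (month_end (apply 3% monthly interest)): balance=$1257.63 total_interest=$57.63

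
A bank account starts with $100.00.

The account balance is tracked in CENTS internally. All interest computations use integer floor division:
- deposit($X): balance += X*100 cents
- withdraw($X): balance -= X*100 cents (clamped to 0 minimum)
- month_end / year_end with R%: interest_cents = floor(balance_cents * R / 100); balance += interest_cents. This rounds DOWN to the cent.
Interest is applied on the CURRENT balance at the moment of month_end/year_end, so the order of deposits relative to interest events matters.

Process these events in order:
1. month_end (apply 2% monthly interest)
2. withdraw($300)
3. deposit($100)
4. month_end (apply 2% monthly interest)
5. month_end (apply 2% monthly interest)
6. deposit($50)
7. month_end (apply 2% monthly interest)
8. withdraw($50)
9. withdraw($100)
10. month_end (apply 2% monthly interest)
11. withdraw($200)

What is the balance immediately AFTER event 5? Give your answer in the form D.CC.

Answer: 104.04

Derivation:
After 1 (month_end (apply 2% monthly interest)): balance=$102.00 total_interest=$2.00
After 2 (withdraw($300)): balance=$0.00 total_interest=$2.00
After 3 (deposit($100)): balance=$100.00 total_interest=$2.00
After 4 (month_end (apply 2% monthly interest)): balance=$102.00 total_interest=$4.00
After 5 (month_end (apply 2% monthly interest)): balance=$104.04 total_interest=$6.04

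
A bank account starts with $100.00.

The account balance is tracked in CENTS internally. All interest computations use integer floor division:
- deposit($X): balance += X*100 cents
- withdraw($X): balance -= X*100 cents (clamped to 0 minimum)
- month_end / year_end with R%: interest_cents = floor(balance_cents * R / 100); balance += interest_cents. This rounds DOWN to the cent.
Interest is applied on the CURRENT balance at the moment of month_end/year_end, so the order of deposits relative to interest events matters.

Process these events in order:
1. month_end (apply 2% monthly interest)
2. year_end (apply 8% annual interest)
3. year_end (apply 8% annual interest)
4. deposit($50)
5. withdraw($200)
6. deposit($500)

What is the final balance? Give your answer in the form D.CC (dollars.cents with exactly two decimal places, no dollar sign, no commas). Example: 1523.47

After 1 (month_end (apply 2% monthly interest)): balance=$102.00 total_interest=$2.00
After 2 (year_end (apply 8% annual interest)): balance=$110.16 total_interest=$10.16
After 3 (year_end (apply 8% annual interest)): balance=$118.97 total_interest=$18.97
After 4 (deposit($50)): balance=$168.97 total_interest=$18.97
After 5 (withdraw($200)): balance=$0.00 total_interest=$18.97
After 6 (deposit($500)): balance=$500.00 total_interest=$18.97

Answer: 500.00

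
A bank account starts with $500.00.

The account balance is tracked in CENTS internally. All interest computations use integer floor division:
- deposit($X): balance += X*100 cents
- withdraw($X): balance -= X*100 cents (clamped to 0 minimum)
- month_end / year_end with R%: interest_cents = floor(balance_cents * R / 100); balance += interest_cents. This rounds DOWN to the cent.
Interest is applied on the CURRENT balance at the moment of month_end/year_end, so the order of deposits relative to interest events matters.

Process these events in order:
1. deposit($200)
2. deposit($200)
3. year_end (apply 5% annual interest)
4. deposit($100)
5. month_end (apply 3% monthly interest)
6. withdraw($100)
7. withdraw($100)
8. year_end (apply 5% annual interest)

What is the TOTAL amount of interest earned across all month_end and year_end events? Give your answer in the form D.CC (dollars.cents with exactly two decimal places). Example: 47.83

After 1 (deposit($200)): balance=$700.00 total_interest=$0.00
After 2 (deposit($200)): balance=$900.00 total_interest=$0.00
After 3 (year_end (apply 5% annual interest)): balance=$945.00 total_interest=$45.00
After 4 (deposit($100)): balance=$1045.00 total_interest=$45.00
After 5 (month_end (apply 3% monthly interest)): balance=$1076.35 total_interest=$76.35
After 6 (withdraw($100)): balance=$976.35 total_interest=$76.35
After 7 (withdraw($100)): balance=$876.35 total_interest=$76.35
After 8 (year_end (apply 5% annual interest)): balance=$920.16 total_interest=$120.16

Answer: 120.16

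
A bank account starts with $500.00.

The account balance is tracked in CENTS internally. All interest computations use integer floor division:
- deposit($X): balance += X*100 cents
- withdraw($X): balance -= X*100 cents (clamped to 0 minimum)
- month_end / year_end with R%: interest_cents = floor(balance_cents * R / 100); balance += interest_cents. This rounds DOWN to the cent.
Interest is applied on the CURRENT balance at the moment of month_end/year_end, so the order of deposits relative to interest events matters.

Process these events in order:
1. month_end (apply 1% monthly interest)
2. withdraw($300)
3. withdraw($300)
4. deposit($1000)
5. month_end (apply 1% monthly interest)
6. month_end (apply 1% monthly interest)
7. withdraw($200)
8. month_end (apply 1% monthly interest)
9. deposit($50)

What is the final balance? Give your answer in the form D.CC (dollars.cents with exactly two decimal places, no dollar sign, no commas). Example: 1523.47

After 1 (month_end (apply 1% monthly interest)): balance=$505.00 total_interest=$5.00
After 2 (withdraw($300)): balance=$205.00 total_interest=$5.00
After 3 (withdraw($300)): balance=$0.00 total_interest=$5.00
After 4 (deposit($1000)): balance=$1000.00 total_interest=$5.00
After 5 (month_end (apply 1% monthly interest)): balance=$1010.00 total_interest=$15.00
After 6 (month_end (apply 1% monthly interest)): balance=$1020.10 total_interest=$25.10
After 7 (withdraw($200)): balance=$820.10 total_interest=$25.10
After 8 (month_end (apply 1% monthly interest)): balance=$828.30 total_interest=$33.30
After 9 (deposit($50)): balance=$878.30 total_interest=$33.30

Answer: 878.30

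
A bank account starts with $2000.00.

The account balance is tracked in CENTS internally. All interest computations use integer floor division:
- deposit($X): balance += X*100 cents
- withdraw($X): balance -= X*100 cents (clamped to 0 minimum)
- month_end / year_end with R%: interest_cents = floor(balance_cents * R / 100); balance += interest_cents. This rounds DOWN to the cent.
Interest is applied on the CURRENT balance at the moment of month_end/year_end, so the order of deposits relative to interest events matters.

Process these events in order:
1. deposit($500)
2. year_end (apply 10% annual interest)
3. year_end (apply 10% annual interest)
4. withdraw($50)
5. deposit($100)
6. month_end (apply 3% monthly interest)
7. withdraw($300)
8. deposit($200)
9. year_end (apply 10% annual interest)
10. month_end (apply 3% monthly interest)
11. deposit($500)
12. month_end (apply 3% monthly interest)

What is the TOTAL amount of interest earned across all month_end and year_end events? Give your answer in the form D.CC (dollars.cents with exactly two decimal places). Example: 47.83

Answer: 1144.43

Derivation:
After 1 (deposit($500)): balance=$2500.00 total_interest=$0.00
After 2 (year_end (apply 10% annual interest)): balance=$2750.00 total_interest=$250.00
After 3 (year_end (apply 10% annual interest)): balance=$3025.00 total_interest=$525.00
After 4 (withdraw($50)): balance=$2975.00 total_interest=$525.00
After 5 (deposit($100)): balance=$3075.00 total_interest=$525.00
After 6 (month_end (apply 3% monthly interest)): balance=$3167.25 total_interest=$617.25
After 7 (withdraw($300)): balance=$2867.25 total_interest=$617.25
After 8 (deposit($200)): balance=$3067.25 total_interest=$617.25
After 9 (year_end (apply 10% annual interest)): balance=$3373.97 total_interest=$923.97
After 10 (month_end (apply 3% monthly interest)): balance=$3475.18 total_interest=$1025.18
After 11 (deposit($500)): balance=$3975.18 total_interest=$1025.18
After 12 (month_end (apply 3% monthly interest)): balance=$4094.43 total_interest=$1144.43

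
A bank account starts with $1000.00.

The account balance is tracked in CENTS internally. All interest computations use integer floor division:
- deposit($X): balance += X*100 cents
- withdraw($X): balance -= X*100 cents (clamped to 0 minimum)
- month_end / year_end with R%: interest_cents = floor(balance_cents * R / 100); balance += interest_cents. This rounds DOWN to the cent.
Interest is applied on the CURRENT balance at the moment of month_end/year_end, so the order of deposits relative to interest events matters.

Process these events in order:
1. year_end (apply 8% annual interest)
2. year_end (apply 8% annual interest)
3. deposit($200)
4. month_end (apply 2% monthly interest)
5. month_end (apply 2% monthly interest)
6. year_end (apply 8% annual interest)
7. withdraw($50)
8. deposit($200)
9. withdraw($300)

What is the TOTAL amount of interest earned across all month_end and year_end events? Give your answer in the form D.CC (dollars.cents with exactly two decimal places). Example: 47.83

After 1 (year_end (apply 8% annual interest)): balance=$1080.00 total_interest=$80.00
After 2 (year_end (apply 8% annual interest)): balance=$1166.40 total_interest=$166.40
After 3 (deposit($200)): balance=$1366.40 total_interest=$166.40
After 4 (month_end (apply 2% monthly interest)): balance=$1393.72 total_interest=$193.72
After 5 (month_end (apply 2% monthly interest)): balance=$1421.59 total_interest=$221.59
After 6 (year_end (apply 8% annual interest)): balance=$1535.31 total_interest=$335.31
After 7 (withdraw($50)): balance=$1485.31 total_interest=$335.31
After 8 (deposit($200)): balance=$1685.31 total_interest=$335.31
After 9 (withdraw($300)): balance=$1385.31 total_interest=$335.31

Answer: 335.31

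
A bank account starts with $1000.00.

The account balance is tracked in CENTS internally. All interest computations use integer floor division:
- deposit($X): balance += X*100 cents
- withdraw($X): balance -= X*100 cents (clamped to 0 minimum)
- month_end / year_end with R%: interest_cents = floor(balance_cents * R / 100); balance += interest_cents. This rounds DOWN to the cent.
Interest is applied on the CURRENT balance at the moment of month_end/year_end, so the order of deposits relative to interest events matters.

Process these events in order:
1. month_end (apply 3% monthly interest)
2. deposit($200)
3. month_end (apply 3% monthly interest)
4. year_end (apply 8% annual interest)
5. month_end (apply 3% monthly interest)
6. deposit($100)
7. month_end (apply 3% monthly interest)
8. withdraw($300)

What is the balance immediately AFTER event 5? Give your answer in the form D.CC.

Answer: 1409.29

Derivation:
After 1 (month_end (apply 3% monthly interest)): balance=$1030.00 total_interest=$30.00
After 2 (deposit($200)): balance=$1230.00 total_interest=$30.00
After 3 (month_end (apply 3% monthly interest)): balance=$1266.90 total_interest=$66.90
After 4 (year_end (apply 8% annual interest)): balance=$1368.25 total_interest=$168.25
After 5 (month_end (apply 3% monthly interest)): balance=$1409.29 total_interest=$209.29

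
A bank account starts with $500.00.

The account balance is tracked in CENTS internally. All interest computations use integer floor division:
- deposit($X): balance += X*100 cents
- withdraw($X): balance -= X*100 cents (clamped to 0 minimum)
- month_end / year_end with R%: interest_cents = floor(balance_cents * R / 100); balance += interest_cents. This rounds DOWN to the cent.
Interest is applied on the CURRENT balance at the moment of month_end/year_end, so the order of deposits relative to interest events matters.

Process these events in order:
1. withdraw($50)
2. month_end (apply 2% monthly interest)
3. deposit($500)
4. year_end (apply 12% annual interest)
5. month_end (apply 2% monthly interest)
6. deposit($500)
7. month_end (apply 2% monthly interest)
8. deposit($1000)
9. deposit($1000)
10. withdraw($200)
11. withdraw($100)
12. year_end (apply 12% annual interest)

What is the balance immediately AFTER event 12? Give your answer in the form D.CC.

After 1 (withdraw($50)): balance=$450.00 total_interest=$0.00
After 2 (month_end (apply 2% monthly interest)): balance=$459.00 total_interest=$9.00
After 3 (deposit($500)): balance=$959.00 total_interest=$9.00
After 4 (year_end (apply 12% annual interest)): balance=$1074.08 total_interest=$124.08
After 5 (month_end (apply 2% monthly interest)): balance=$1095.56 total_interest=$145.56
After 6 (deposit($500)): balance=$1595.56 total_interest=$145.56
After 7 (month_end (apply 2% monthly interest)): balance=$1627.47 total_interest=$177.47
After 8 (deposit($1000)): balance=$2627.47 total_interest=$177.47
After 9 (deposit($1000)): balance=$3627.47 total_interest=$177.47
After 10 (withdraw($200)): balance=$3427.47 total_interest=$177.47
After 11 (withdraw($100)): balance=$3327.47 total_interest=$177.47
After 12 (year_end (apply 12% annual interest)): balance=$3726.76 total_interest=$576.76

Answer: 3726.76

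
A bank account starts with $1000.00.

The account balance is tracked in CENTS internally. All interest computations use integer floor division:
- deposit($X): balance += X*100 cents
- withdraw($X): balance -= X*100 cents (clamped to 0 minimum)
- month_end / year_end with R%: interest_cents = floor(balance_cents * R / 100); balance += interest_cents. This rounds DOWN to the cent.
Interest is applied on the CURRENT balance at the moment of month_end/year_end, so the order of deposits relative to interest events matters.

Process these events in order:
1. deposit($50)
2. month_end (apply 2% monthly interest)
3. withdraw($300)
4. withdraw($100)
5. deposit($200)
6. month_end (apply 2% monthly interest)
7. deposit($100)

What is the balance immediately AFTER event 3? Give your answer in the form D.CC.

Answer: 771.00

Derivation:
After 1 (deposit($50)): balance=$1050.00 total_interest=$0.00
After 2 (month_end (apply 2% monthly interest)): balance=$1071.00 total_interest=$21.00
After 3 (withdraw($300)): balance=$771.00 total_interest=$21.00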